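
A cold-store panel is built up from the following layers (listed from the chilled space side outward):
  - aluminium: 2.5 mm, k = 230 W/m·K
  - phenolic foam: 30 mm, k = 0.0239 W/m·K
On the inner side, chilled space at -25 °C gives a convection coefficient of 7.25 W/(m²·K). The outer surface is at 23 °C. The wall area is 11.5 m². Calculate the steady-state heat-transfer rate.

Q ≈ 396 W

Using the resistance-network approach (series):
R_inner film = 1/(h_i·A) = 1/(7.25×11.5) = 0.01199 K/W
R_aluminium = L/(kA) = 0.0025/(230×11.5) = 9.452×10^-7 K/W
R_phenolic foam = L/(kA) = 0.03/(0.0239×11.5) = 0.1092 K/W
R_total = 0.1211 K/W
Q = ΔT / R_total = 48 / 0.1211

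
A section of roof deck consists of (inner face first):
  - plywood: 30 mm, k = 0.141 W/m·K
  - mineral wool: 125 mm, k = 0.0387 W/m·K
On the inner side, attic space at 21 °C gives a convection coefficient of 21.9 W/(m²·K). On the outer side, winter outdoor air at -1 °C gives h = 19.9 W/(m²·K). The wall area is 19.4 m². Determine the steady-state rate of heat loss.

Q ≈ 121 W

Thermal resistances in series:
R_inner film = 1/(h_i·A) = 1/(21.9×19.4) = 0.002354 K/W
R_plywood = L/(kA) = 0.03/(0.141×19.4) = 0.01097 K/W
R_mineral wool = L/(kA) = 0.125/(0.0387×19.4) = 0.1665 K/W
R_outer film = 1/(h_o·A) = 1/(19.9×19.4) = 0.00259 K/W
R_total = 0.1824 K/W
Q = ΔT / R_total = 22 / 0.1824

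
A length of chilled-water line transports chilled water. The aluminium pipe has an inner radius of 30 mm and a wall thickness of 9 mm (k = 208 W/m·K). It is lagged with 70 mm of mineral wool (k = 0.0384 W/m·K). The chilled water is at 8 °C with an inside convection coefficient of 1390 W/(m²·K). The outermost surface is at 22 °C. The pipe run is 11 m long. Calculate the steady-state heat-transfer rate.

Q ≈ 36.1 W

Cylindrical conduction, so R = ln(r₂/r₁)/(2πkL) per layer, in series:
R_inner film = 1/(h_i·2πr₁L) = 1/(1390×2π×0.03×11) = 3.47×10^-4 K/W
R_aluminium pipe wall = ln(39/30)/(2π×208×11) = 1.825×10^-5 K/W
R_mineral wool = ln(109/39)/(2π×0.0384×11) = 0.3873 K/W
R_total = 0.3876 K/W
Q = ΔT/R_total = 14/0.3876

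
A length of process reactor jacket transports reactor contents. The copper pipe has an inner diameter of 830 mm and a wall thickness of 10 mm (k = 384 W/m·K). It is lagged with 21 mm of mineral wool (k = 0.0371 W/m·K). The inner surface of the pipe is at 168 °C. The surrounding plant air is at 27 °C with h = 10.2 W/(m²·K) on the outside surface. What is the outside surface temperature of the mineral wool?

T ≈ 47.4 °C

Treating each annulus and film as a series resistance:
R_copper pipe wall = ln(425/415)/(2π×384×1) = 9.869×10^-6 K/W
R_mineral wool = ln(446/425)/(2π×0.0371×1) = 0.2069 K/W
R_outer film = 1/(h_o·2πr_oL) = 1/(10.2×2π×0.446×1) = 0.03499 K/W
R_total = 0.2419 K/W
Q = ΔT/R_total = 141/0.2419
Q = 583 W/m
T_interface = T_inner − Q·ΣR(inner→interface) = 168 − 583×0.2069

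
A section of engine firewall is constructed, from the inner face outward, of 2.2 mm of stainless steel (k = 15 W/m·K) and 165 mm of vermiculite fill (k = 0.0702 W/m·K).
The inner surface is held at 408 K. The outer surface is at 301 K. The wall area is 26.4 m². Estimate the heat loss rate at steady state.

Thermal resistances in series:
R_stainless steel = L/(kA) = 0.0022/(15×26.4) = 5.556×10^-6 K/W
R_vermiculite fill = L/(kA) = 0.165/(0.0702×26.4) = 0.08903 K/W
R_total = 0.08904 K/W
Q = ΔT / R_total = 107 / 0.08904

Q ≈ 1200 W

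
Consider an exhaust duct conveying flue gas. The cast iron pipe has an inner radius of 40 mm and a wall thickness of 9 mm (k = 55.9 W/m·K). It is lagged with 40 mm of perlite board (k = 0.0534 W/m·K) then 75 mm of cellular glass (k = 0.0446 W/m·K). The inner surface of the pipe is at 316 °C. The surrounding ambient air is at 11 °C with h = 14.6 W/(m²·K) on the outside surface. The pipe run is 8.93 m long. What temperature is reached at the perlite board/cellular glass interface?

T ≈ 181 °C

Treating each annulus and film as a series resistance:
R_cast iron pipe wall = ln(49/40)/(2π×55.9×8.93) = 6.47×10^-5 K/W
R_perlite board = ln(89/49)/(2π×0.0534×8.93) = 0.1992 K/W
R_cellular glass = ln(164/89)/(2π×0.0446×8.93) = 0.2443 K/W
R_outer film = 1/(h_o·2πr_oL) = 1/(14.6×2π×0.164×8.93) = 0.007443 K/W
R_total = 0.451 K/W
Q = ΔT/R_total = 305/0.451
Q = 676 W
T_interface = T_inner − Q·ΣR(inner→interface) = 316 − 676×0.1993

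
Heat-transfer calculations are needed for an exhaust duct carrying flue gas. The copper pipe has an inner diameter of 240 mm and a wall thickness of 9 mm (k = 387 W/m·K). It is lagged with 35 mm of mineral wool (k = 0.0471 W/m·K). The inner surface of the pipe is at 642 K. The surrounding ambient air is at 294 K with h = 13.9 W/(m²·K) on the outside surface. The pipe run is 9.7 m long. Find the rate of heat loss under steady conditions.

Q ≈ 3830 W

Radial resistances (cylindrical: R_cond = ln(r_o/r_i)/(2πkL), R_conv = 1/(h·2πrL)):
R_copper pipe wall = ln(129/120)/(2π×387×9.7) = 3.066×10^-6 K/W
R_mineral wool = ln(164/129)/(2π×0.0471×9.7) = 0.08363 K/W
R_outer film = 1/(h_o·2πr_oL) = 1/(13.9×2π×0.164×9.7) = 0.007198 K/W
R_total = 0.09083 K/W
Q = ΔT/R_total = 348/0.09083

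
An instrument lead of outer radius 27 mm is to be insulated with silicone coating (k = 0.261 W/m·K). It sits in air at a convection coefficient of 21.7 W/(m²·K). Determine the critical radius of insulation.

For a cylinder r_cr = k/h = 0.261/21.7
r_cr = 12 mm; since the bare radius (27 mm) is above r_cr, any added insulation will reduce heat loss.

r_cr ≈ 12 mm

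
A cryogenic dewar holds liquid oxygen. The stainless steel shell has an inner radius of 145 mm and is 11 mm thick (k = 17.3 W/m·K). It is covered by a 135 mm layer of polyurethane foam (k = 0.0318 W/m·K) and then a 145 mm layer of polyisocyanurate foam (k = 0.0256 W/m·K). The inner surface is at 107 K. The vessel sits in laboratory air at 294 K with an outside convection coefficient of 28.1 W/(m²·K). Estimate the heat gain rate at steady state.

Each spherical layer contributes R = (1/r_i − 1/r_o)/(4πk):
R_stainless steel shell = (1/0.145 − 1/0.156)/(4π×17.3) = 0.002237 K/W
R_polyurethane foam = (1/0.156 − 1/0.291)/(4π×0.0318) = 7.442 K/W
R_polyisocyanurate foam = (1/0.291 − 1/0.436)/(4π×0.0256) = 3.553 K/W
R_outer film = 1/(h·4πr_o²) = 1/(28.1×4π×0.436²) = 0.0149 K/W
R_total = 11.01 K/W
Q = ΔT/R_total = 187/11.01

Q ≈ 17 W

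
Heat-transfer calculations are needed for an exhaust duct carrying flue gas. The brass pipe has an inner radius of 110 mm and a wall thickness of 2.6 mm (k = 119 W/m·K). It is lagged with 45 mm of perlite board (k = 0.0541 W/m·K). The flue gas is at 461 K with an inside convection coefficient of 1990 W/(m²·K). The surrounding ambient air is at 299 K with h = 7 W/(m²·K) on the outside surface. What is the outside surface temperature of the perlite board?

T ≈ 320 K

Cylindrical conduction, so R = ln(r₂/r₁)/(2πkL) per layer, in series:
R_inner film = 1/(h_i·2πr₁L) = 1/(1990×2π×0.11×1) = 7.271×10^-4 K/W
R_brass pipe wall = ln(112.6/110)/(2π×119×1) = 3.124×10^-5 K/W
R_perlite board = ln(157.6/112.6)/(2π×0.0541×1) = 0.9891 K/W
R_outer film = 1/(h_o·2πr_oL) = 1/(7×2π×0.1576×1) = 0.1443 K/W
R_total = 1.134 K/W
Q = ΔT/R_total = 162/1.134
Q = 143 W/m
T_interface = T_inner − Q·ΣR(inner→interface) = 461 − 143×0.9899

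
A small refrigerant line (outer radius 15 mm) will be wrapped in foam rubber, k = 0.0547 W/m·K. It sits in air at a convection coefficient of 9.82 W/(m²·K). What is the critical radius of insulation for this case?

r_cr ≈ 5.57 mm

For a cylinder r_cr = k/h = 0.0547/9.82
r_cr = 5.57 mm; since the bare radius (15 mm) is above r_cr, any added insulation will reduce heat loss.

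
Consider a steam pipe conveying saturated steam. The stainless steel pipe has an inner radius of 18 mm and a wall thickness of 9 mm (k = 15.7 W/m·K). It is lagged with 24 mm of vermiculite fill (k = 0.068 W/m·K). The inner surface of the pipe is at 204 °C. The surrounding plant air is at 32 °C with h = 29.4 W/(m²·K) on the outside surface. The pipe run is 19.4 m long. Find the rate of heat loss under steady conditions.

Q ≈ 2090 W

Radial resistances (cylindrical: R_cond = ln(r_o/r_i)/(2πkL), R_conv = 1/(h·2πrL)):
R_stainless steel pipe wall = ln(27/18)/(2π×15.7×19.4) = 2.119×10^-4 K/W
R_vermiculite fill = ln(51/27)/(2π×0.068×19.4) = 0.07673 K/W
R_outer film = 1/(h_o·2πr_oL) = 1/(29.4×2π×0.051×19.4) = 0.005471 K/W
R_total = 0.08241 K/W
Q = ΔT/R_total = 172/0.08241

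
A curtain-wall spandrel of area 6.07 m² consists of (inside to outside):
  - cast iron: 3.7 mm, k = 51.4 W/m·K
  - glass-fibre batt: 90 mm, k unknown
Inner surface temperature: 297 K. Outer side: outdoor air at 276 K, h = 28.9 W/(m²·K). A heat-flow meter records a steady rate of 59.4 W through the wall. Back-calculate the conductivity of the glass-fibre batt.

k ≈ 0.0426 W/(m·K)

Series thermal resistances:
R_cast iron = L/(kA) = 0.0037/(51.4×6.07) = 1.186×10^-5 K/W
R_outer film = 1/(h_o·A) = 1/(28.9×6.07) = 0.005701 K/W
Sum of known resistances R_other = 0.005712 K/W
Total R = ΔT/Q = 21/59.4 = 0.3535 K/W
R_glass-fibre batt = R_total − R_other = 0.3478 K/W
k = L/(R·A) = 0.09/(0.3478×6.07)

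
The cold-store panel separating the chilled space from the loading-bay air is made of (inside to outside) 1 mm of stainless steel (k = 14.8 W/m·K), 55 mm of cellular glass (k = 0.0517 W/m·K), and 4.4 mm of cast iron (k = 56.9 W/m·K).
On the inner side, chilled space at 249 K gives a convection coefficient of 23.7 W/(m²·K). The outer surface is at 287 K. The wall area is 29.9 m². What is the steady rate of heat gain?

Q ≈ 1030 W

Series thermal resistances:
R_inner film = 1/(h_i·A) = 1/(23.7×29.9) = 0.001411 K/W
R_stainless steel = L/(kA) = 0.001/(14.8×29.9) = 2.26×10^-6 K/W
R_cellular glass = L/(kA) = 0.055/(0.0517×29.9) = 0.03558 K/W
R_cast iron = L/(kA) = 0.0044/(56.9×29.9) = 2.586×10^-6 K/W
R_total = 0.037 K/W
Q = ΔT / R_total = 38 / 0.037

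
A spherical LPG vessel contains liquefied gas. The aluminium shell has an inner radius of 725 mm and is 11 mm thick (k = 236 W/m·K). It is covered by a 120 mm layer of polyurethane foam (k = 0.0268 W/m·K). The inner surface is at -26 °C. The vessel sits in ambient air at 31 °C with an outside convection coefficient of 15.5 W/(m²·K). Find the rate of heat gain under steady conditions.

Each spherical layer contributes R = (1/r_i − 1/r_o)/(4πk):
R_aluminium shell = (1/0.725 − 1/0.736)/(4π×236) = 6.951×10^-6 K/W
R_polyurethane foam = (1/0.736 − 1/0.856)/(4π×0.0268) = 0.5656 K/W
R_outer film = 1/(h·4πr_o²) = 1/(15.5×4π×0.856²) = 0.007007 K/W
R_total = 0.5726 K/W
Q = ΔT/R_total = 57/0.5726

Q ≈ 99.5 W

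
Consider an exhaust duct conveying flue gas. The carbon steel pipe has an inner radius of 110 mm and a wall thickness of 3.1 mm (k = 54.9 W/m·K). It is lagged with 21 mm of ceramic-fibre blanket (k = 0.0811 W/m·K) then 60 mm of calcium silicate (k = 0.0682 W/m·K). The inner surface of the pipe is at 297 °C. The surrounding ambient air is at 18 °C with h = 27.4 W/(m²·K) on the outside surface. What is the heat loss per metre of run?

q′ ≈ 227 W/m

Treating each annulus and film as a series resistance:
R_carbon steel pipe wall = ln(113.1/110)/(2π×54.9×1) = 8.057×10^-5 K/W
R_ceramic-fibre blanket = ln(134.1/113.1)/(2π×0.0811×1) = 0.3342 K/W
R_calcium silicate = ln(194.1/134.1)/(2π×0.0682×1) = 0.863 K/W
R_outer film = 1/(h_o·2πr_oL) = 1/(27.4×2π×0.1941×1) = 0.02993 K/W
R_total = 1.227 K/W
Q = ΔT/R_total = 279/1.227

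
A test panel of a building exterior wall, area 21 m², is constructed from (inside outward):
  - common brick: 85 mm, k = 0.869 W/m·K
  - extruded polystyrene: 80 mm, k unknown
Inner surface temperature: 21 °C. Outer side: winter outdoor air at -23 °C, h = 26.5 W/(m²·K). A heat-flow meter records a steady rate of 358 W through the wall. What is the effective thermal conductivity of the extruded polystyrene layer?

Using the resistance-network approach (series):
R_common brick = L/(kA) = 0.085/(0.869×21) = 0.004658 K/W
R_outer film = 1/(h_o·A) = 1/(26.5×21) = 0.001797 K/W
Sum of known resistances R_other = 0.006455 K/W
Total R = ΔT/Q = 44/358 = 0.1229 K/W
R_extruded polystyrene = R_total − R_other = 0.1165 K/W
k = L/(R·A) = 0.08/(0.1165×21)

k ≈ 0.0327 W/(m·K)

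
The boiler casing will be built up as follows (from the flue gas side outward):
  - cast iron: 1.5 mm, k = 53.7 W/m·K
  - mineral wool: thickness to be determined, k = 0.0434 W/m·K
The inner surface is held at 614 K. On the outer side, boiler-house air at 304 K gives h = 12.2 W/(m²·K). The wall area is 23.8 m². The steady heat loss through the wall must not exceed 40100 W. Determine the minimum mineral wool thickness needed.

L ≈ 4.43 mm

Series thermal resistances:
R_cast iron = L/(kA) = 0.0015/(53.7×23.8) = 1.174×10^-6 K/W
R_outer film = 1/(h_o·A) = 1/(12.2×23.8) = 0.003444 K/W
Sum of the known resistances R_other = 0.003445 K/W
Required total resistance R_tot = ΔT/Q_allow = 310/40100 = 0.007731 K/W
R_mineral wool = R_tot − R_other = 0.004285 K/W
L = R·k·A = 0.004285×0.0434×23.8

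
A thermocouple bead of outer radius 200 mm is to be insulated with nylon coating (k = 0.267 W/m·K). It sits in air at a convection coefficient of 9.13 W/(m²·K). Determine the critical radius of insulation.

For a sphere r_cr = 2k/h = 2×0.267/9.13
r_cr = 58.5 mm; since the bare radius (200 mm) is above r_cr, any added insulation will reduce heat loss.

r_cr ≈ 58.5 mm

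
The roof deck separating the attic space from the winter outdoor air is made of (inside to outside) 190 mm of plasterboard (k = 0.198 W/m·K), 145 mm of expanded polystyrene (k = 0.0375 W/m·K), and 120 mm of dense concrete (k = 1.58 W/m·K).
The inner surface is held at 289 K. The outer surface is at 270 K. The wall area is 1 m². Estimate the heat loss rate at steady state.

Q ≈ 3.88 W

Series thermal resistances:
R_plasterboard = L/(kA) = 0.19/(0.198×1) = 0.9596 K/W
R_expanded polystyrene = L/(kA) = 0.145/(0.0375×1) = 3.867 K/W
R_dense concrete = L/(kA) = 0.12/(1.58×1) = 0.07595 K/W
R_total = 4.902 K/W
Q = ΔT / R_total = 19 / 4.902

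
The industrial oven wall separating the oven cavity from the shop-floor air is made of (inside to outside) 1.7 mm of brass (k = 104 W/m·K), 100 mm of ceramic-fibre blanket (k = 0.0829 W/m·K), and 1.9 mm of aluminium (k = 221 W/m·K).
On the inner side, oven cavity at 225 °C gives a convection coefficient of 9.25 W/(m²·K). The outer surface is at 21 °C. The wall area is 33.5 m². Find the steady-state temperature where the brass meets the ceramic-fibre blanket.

Using the resistance-network approach (series):
R_inner film = 1/(h_i·A) = 1/(9.25×33.5) = 0.003227 K/W
R_brass = L/(kA) = 0.0017/(104×33.5) = 4.879×10^-7 K/W
R_ceramic-fibre blanket = L/(kA) = 0.1/(0.0829×33.5) = 0.03601 K/W
R_aluminium = L/(kA) = 0.0019/(221×33.5) = 2.566×10^-7 K/W
R_total = 0.03924 K/W;  Q = ΔT/R_total = 204/0.03924 = 5199 W
T_interface = T_inner − Q·ΣR(inner→interface) = 225 − 5200×0.003228

T ≈ 208 °C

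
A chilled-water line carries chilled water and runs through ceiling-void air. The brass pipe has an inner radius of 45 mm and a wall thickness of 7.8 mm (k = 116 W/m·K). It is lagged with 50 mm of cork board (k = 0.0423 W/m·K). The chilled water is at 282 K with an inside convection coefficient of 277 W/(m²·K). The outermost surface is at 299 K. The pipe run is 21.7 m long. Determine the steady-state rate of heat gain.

Q ≈ 146 W

Radial resistances (cylindrical: R_cond = ln(r_o/r_i)/(2πkL), R_conv = 1/(h·2πrL)):
R_inner film = 1/(h_i·2πr₁L) = 1/(277×2π×0.045×21.7) = 5.884×10^-4 K/W
R_brass pipe wall = ln(52.8/45)/(2π×116×21.7) = 1.011×10^-5 K/W
R_cork board = ln(102.8/52.8)/(2π×0.0423×21.7) = 0.1155 K/W
R_total = 0.1161 K/W
Q = ΔT/R_total = 17/0.1161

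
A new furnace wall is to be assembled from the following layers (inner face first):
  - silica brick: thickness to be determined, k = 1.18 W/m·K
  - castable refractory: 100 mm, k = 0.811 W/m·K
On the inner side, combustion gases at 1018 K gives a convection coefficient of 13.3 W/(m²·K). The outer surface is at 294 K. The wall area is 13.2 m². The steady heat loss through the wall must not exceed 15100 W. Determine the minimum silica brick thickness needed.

L ≈ 513 mm

Model the wall as resistances in series:
R_inner film = 1/(h_i·A) = 1/(13.3×13.2) = 0.005696 K/W
R_castable refractory = L/(kA) = 0.1/(0.811×13.2) = 0.009341 K/W
Sum of the known resistances R_other = 0.01504 K/W
Required total resistance R_tot = ΔT/Q_allow = 724/15100 = 0.04795 K/W
R_silica brick = R_tot − R_other = 0.03291 K/W
L = R·k·A = 0.03291×1.18×13.2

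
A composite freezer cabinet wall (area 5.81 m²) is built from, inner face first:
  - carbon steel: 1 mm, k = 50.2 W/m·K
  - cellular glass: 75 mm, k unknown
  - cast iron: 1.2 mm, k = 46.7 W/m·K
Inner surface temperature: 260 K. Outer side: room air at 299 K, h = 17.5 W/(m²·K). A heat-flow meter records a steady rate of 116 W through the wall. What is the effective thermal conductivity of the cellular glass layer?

Thermal resistances in series:
R_carbon steel = L/(kA) = 0.001/(50.2×5.81) = 3.429×10^-6 K/W
R_cast iron = L/(kA) = 0.0012/(46.7×5.81) = 4.423×10^-6 K/W
R_outer film = 1/(h_o·A) = 1/(17.5×5.81) = 0.009835 K/W
Sum of known resistances R_other = 0.009843 K/W
Total R = ΔT/Q = 39/116 = 0.3362 K/W
R_cellular glass = R_total − R_other = 0.3264 K/W
k = L/(R·A) = 0.075/(0.3264×5.81)

k ≈ 0.0396 W/(m·K)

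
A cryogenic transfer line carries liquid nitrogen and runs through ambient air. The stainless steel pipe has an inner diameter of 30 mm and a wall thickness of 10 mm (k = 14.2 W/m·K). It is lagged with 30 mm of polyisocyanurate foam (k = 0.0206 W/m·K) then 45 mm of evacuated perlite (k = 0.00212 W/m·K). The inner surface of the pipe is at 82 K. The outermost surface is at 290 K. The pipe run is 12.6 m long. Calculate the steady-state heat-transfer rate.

Q ≈ 51.4 W

Per-layer cylindrical resistances, series-summed:
R_stainless steel pipe wall = ln(25/15)/(2π×14.2×12.6) = 4.544×10^-4 K/W
R_polyisocyanurate foam = ln(55/25)/(2π×0.0206×12.6) = 0.4835 K/W
R_evacuated perlite = ln(100/55)/(2π×0.00212×12.6) = 3.562 K/W
R_total = 4.046 K/W
Q = ΔT/R_total = 208/4.046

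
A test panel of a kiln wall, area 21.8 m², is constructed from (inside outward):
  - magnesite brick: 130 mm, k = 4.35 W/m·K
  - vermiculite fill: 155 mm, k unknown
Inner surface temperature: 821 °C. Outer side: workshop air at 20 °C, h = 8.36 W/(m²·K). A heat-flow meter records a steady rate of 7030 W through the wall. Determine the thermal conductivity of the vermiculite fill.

k ≈ 0.0664 W/(m·K)

Treating each layer as a thermal resistance in series:
R_magnesite brick = L/(kA) = 0.13/(4.35×21.8) = 0.001371 K/W
R_outer film = 1/(h_o·A) = 1/(8.36×21.8) = 0.005487 K/W
Sum of known resistances R_other = 0.006858 K/W
Total R = ΔT/Q = 801/7030 = 0.1139 K/W
R_vermiculite fill = R_total − R_other = 0.1071 K/W
k = L/(R·A) = 0.155/(0.1071×21.8)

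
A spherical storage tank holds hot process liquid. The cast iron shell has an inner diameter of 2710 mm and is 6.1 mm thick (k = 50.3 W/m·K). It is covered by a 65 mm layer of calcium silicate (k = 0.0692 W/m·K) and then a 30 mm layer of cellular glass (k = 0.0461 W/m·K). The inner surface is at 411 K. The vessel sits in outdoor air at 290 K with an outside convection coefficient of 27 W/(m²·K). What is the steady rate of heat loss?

Q ≈ 1870 W

Each spherical layer contributes R = (1/r_i − 1/r_o)/(4πk):
R_cast iron shell = (1/1.355 − 1/1.3611)/(4π×50.3) = 5.233×10^-6 K/W
R_calcium silicate = (1/1.3611 − 1/1.4261)/(4π×0.0692) = 0.03851 K/W
R_cellular glass = (1/1.4261 − 1/1.4561)/(4π×0.0461) = 0.02494 K/W
R_outer film = 1/(h·4πr_o²) = 1/(27×4π×1.4561²) = 0.00139 K/W
R_total = 0.06484 K/W
Q = ΔT/R_total = 121/0.06484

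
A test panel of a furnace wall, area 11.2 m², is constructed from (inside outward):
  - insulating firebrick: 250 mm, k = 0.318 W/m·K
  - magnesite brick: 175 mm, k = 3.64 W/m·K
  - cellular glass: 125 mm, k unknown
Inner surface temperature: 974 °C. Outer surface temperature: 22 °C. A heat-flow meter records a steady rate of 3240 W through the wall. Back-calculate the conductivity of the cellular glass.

k ≈ 0.0509 W/(m·K)

Thermal resistances in series:
R_insulating firebrick = L/(kA) = 0.25/(0.318×11.2) = 0.07019 K/W
R_magnesite brick = L/(kA) = 0.175/(3.64×11.2) = 0.004293 K/W
Sum of known resistances R_other = 0.07449 K/W
Total R = ΔT/Q = 952/3240 = 0.2938 K/W
R_cellular glass = R_total − R_other = 0.2193 K/W
k = L/(R·A) = 0.125/(0.2193×11.2)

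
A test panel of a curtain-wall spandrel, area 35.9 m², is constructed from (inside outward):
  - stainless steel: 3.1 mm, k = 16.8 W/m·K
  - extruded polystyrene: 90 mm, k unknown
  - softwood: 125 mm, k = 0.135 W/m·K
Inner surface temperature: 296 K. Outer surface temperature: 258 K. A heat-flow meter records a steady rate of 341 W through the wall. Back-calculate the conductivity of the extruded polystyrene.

Model the wall as resistances in series:
R_stainless steel = L/(kA) = 0.0031/(16.8×35.9) = 5.14×10^-6 K/W
R_softwood = L/(kA) = 0.125/(0.135×35.9) = 0.02579 K/W
Sum of known resistances R_other = 0.0258 K/W
Total R = ΔT/Q = 38/341 = 0.1114 K/W
R_extruded polystyrene = R_total − R_other = 0.08564 K/W
k = L/(R·A) = 0.09/(0.08564×35.9)

k ≈ 0.0293 W/(m·K)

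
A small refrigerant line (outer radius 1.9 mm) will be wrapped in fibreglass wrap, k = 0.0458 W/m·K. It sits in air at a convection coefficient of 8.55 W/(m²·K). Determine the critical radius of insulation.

For a cylinder r_cr = k/h = 0.0458/8.55
r_cr = 5.36 mm; since the bare radius (1.9 mm) is below r_cr, adding a thin layer of insulation will *increase* heat loss.

r_cr ≈ 5.36 mm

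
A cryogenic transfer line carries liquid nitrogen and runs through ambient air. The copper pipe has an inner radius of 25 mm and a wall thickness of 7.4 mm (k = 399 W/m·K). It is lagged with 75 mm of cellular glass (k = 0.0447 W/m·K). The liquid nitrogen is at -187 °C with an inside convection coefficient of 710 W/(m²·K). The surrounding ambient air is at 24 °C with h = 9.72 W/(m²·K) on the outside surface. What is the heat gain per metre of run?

q′ ≈ 47.6 W/m

Cylindrical conduction, so R = ln(r₂/r₁)/(2πkL) per layer, in series:
R_inner film = 1/(h_i·2πr₁L) = 1/(710×2π×0.025×1) = 0.008966 K/W
R_copper pipe wall = ln(32.4/25)/(2π×399×1) = 1.034×10^-4 K/W
R_cellular glass = ln(107.4/32.4)/(2π×0.0447×1) = 4.267 K/W
R_outer film = 1/(h_o·2πr_oL) = 1/(9.72×2π×0.1074×1) = 0.1525 K/W
R_total = 4.428 K/W
Q = ΔT/R_total = 211/4.428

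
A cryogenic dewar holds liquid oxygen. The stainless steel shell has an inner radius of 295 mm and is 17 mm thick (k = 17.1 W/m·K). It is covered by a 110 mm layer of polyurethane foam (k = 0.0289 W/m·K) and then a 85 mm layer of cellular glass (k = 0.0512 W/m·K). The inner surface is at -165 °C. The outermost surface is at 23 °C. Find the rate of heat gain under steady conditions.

Each spherical layer contributes R = (1/r_i − 1/r_o)/(4πk):
R_stainless steel shell = (1/0.295 − 1/0.312)/(4π×17.1) = 8.595×10^-4 K/W
R_polyurethane foam = (1/0.312 − 1/0.422)/(4π×0.0289) = 2.3 K/W
R_cellular glass = (1/0.422 − 1/0.507)/(4π×0.0512) = 0.6175 K/W
R_total = 2.919 K/W
Q = ΔT/R_total = 188/2.919

Q ≈ 64.4 W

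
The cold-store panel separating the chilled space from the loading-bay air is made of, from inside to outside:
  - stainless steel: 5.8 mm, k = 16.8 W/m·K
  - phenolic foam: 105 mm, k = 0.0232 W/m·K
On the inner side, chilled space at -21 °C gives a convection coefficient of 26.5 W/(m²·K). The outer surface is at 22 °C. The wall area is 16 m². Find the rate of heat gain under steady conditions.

Model the wall as resistances in series:
R_inner film = 1/(h_i·A) = 1/(26.5×16) = 0.002358 K/W
R_stainless steel = L/(kA) = 0.0058/(16.8×16) = 2.158×10^-5 K/W
R_phenolic foam = L/(kA) = 0.105/(0.0232×16) = 0.2829 K/W
R_total = 0.2852 K/W
Q = ΔT / R_total = 43 / 0.2852

Q ≈ 151 W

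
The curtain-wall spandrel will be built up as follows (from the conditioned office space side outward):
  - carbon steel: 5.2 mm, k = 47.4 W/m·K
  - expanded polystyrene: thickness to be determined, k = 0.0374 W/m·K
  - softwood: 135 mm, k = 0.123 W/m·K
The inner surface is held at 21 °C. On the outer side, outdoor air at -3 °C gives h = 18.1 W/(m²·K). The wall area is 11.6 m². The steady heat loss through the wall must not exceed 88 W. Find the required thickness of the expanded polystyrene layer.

Using the resistance-network approach (series):
R_carbon steel = L/(kA) = 0.0052/(47.4×11.6) = 9.457×10^-6 K/W
R_softwood = L/(kA) = 0.135/(0.123×11.6) = 0.09462 K/W
R_outer film = 1/(h_o·A) = 1/(18.1×11.6) = 0.004763 K/W
Sum of the known resistances R_other = 0.09939 K/W
Required total resistance R_tot = ΔT/Q_allow = 24/88 = 0.2727 K/W
R_expanded polystyrene = R_tot − R_other = 0.1733 K/W
L = R·k·A = 0.1733×0.0374×11.6

L ≈ 75.2 mm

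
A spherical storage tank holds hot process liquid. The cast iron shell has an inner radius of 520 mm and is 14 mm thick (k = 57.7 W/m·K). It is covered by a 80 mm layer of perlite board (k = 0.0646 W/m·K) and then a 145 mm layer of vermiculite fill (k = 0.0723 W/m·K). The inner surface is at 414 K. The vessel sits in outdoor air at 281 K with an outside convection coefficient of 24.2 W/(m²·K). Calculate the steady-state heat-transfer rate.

Radial (spherical) resistances in series:
R_cast iron shell = (1/0.52 − 1/0.534)/(4π×57.7) = 6.953×10^-5 K/W
R_perlite board = (1/0.534 − 1/0.614)/(4π×0.0646) = 0.3006 K/W
R_vermiculite fill = (1/0.614 − 1/0.759)/(4π×0.0723) = 0.3425 K/W
R_outer film = 1/(h·4πr_o²) = 1/(24.2×4π×0.759²) = 0.005708 K/W
R_total = 0.6488 K/W
Q = ΔT/R_total = 133/0.6488

Q ≈ 205 W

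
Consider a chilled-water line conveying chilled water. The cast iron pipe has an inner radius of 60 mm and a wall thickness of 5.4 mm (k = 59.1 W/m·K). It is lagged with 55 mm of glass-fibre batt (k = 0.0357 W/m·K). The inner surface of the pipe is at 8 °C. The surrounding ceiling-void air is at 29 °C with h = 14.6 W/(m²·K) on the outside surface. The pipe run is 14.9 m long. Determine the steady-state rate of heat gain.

Per-layer cylindrical resistances, series-summed:
R_cast iron pipe wall = ln(65.4/60)/(2π×59.1×14.9) = 1.558×10^-5 K/W
R_glass-fibre batt = ln(120.4/65.4)/(2π×0.0357×14.9) = 0.1826 K/W
R_outer film = 1/(h_o·2πr_oL) = 1/(14.6×2π×0.1204×14.9) = 0.006077 K/W
R_total = 0.1887 K/W
Q = ΔT/R_total = 21/0.1887

Q ≈ 111 W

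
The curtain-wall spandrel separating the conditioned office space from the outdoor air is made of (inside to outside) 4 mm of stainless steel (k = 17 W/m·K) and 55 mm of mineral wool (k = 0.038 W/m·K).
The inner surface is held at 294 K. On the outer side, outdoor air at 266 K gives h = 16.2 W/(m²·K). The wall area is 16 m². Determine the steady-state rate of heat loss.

Q ≈ 297 W

Using the resistance-network approach (series):
R_stainless steel = L/(kA) = 0.004/(17×16) = 1.471×10^-5 K/W
R_mineral wool = L/(kA) = 0.055/(0.038×16) = 0.09046 K/W
R_outer film = 1/(h_o·A) = 1/(16.2×16) = 0.003858 K/W
R_total = 0.09433 K/W
Q = ΔT / R_total = 28 / 0.09433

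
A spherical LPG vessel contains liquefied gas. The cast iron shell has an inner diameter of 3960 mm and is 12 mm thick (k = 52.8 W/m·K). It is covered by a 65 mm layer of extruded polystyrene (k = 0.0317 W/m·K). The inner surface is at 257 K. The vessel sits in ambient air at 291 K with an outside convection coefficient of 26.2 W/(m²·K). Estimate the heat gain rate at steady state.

Q ≈ 839 W

Each spherical layer contributes R = (1/r_i − 1/r_o)/(4πk):
R_cast iron shell = (1/1.98 − 1/1.992)/(4π×52.8) = 4.585×10^-6 K/W
R_extruded polystyrene = (1/1.992 − 1/2.057)/(4π×0.0317) = 0.03982 K/W
R_outer film = 1/(h·4πr_o²) = 1/(26.2×4π×2.057²) = 7.178×10^-4 K/W
R_total = 0.04054 K/W
Q = ΔT/R_total = 34/0.04054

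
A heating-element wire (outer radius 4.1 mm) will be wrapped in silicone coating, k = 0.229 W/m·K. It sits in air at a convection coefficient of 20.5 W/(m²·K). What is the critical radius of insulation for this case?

r_cr ≈ 11.2 mm

For a cylinder r_cr = k/h = 0.229/20.5
r_cr = 11.2 mm; since the bare radius (4.1 mm) is below r_cr, adding a thin layer of insulation will *increase* heat loss.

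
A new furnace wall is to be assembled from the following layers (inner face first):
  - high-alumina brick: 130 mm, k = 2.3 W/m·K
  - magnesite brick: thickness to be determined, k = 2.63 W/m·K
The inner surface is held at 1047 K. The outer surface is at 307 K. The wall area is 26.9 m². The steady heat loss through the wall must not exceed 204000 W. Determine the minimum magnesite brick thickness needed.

Series thermal resistances:
R_high-alumina brick = L/(kA) = 0.13/(2.3×26.9) = 0.002101 K/W
Sum of the known resistances R_other = 0.002101 K/W
Required total resistance R_tot = ΔT/Q_allow = 740/204000 = 0.003627 K/W
R_magnesite brick = R_tot − R_other = 0.001526 K/W
L = R·k·A = 0.001526×2.63×26.9

L ≈ 108 mm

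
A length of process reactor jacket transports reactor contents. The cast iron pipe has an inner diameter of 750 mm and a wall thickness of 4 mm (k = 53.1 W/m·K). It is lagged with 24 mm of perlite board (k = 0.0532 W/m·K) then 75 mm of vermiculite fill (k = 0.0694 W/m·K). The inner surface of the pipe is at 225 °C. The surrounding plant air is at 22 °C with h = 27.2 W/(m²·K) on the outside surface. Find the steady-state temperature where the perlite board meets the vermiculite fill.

Per-layer cylindrical resistances, series-summed:
R_cast iron pipe wall = ln(379/375)/(2π×53.1×1) = 3.18×10^-5 K/W
R_perlite board = ln(403/379)/(2π×0.0532×1) = 0.1837 K/W
R_vermiculite fill = ln(478/403)/(2π×0.0694×1) = 0.3914 K/W
R_outer film = 1/(h_o·2πr_oL) = 1/(27.2×2π×0.478×1) = 0.01224 K/W
R_total = 0.5874 K/W
Q = ΔT/R_total = 203/0.5874
Q = 346 W/m
T_interface = T_inner − Q·ΣR(inner→interface) = 225 − 346×0.1837

T ≈ 162 °C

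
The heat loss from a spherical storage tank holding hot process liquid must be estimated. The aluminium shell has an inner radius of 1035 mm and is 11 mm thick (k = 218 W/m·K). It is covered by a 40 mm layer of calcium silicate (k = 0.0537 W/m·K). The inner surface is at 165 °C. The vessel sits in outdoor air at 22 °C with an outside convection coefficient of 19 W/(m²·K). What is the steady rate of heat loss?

Spherical conduction: R = (1/r_in − 1/r_out)/(4πk) per layer; series-sum.
R_aluminium shell = (1/1.035 − 1/1.046)/(4π×218) = 3.709×10^-6 K/W
R_calcium silicate = (1/1.046 − 1/1.086)/(4π×0.0537) = 0.05218 K/W
R_outer film = 1/(h·4πr_o²) = 1/(19×4π×1.086²) = 0.003551 K/W
R_total = 0.05574 K/W
Q = ΔT/R_total = 143/0.05574

Q ≈ 2570 W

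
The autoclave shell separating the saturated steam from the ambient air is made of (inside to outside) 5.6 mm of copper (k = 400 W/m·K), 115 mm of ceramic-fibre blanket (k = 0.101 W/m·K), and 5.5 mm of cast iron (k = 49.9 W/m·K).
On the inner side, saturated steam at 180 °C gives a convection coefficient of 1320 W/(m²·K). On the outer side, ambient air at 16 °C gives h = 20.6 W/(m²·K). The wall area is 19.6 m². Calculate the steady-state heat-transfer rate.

Using the resistance-network approach (series):
R_inner film = 1/(h_i·A) = 1/(1320×19.6) = 3.865×10^-5 K/W
R_copper = L/(kA) = 0.0056/(400×19.6) = 7.143×10^-7 K/W
R_ceramic-fibre blanket = L/(kA) = 0.115/(0.101×19.6) = 0.05809 K/W
R_cast iron = L/(kA) = 0.0055/(49.9×19.6) = 5.623×10^-6 K/W
R_outer film = 1/(h_o·A) = 1/(20.6×19.6) = 0.002477 K/W
R_total = 0.06061 K/W
Q = ΔT / R_total = 164 / 0.06061

Q ≈ 2710 W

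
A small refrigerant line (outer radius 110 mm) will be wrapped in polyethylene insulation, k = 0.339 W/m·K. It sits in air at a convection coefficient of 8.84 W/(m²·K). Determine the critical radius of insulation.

For a cylinder r_cr = k/h = 0.339/8.84
r_cr = 38.3 mm; since the bare radius (110 mm) is above r_cr, any added insulation will reduce heat loss.

r_cr ≈ 38.3 mm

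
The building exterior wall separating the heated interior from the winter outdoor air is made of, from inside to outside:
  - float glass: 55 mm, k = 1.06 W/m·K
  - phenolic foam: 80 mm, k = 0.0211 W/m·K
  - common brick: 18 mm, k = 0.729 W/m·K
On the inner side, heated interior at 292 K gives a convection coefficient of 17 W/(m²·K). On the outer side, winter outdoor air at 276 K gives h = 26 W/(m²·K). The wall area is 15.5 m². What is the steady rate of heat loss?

Model the wall as resistances in series:
R_inner film = 1/(h_i·A) = 1/(17×15.5) = 0.003795 K/W
R_float glass = L/(kA) = 0.055/(1.06×15.5) = 0.003348 K/W
R_phenolic foam = L/(kA) = 0.08/(0.0211×15.5) = 0.2446 K/W
R_common brick = L/(kA) = 0.018/(0.729×15.5) = 0.001593 K/W
R_outer film = 1/(h_o·A) = 1/(26×15.5) = 0.002481 K/W
R_total = 0.2558 K/W
Q = ΔT / R_total = 16 / 0.2558

Q ≈ 62.5 W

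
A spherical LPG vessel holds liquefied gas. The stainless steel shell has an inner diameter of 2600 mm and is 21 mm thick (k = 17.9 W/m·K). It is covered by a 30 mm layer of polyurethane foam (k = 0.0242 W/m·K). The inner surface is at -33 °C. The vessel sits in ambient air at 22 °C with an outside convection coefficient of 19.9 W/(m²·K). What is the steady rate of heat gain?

Q ≈ 956 W

Spherical conduction: R = (1/r_in − 1/r_out)/(4πk) per layer; series-sum.
R_stainless steel shell = (1/1.3 − 1/1.321)/(4π×17.9) = 5.436×10^-5 K/W
R_polyurethane foam = (1/1.321 − 1/1.351)/(4π×0.0242) = 0.05528 K/W
R_outer film = 1/(h·4πr_o²) = 1/(19.9×4π×1.351²) = 0.002191 K/W
R_total = 0.05752 K/W
Q = ΔT/R_total = 55/0.05752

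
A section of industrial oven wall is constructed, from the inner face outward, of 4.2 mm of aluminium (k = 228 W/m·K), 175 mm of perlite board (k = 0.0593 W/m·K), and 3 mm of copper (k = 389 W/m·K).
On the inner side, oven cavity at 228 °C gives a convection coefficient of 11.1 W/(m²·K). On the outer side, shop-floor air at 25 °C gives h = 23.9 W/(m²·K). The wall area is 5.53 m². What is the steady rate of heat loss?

Treating each layer as a thermal resistance in series:
R_inner film = 1/(h_i·A) = 1/(11.1×5.53) = 0.01629 K/W
R_aluminium = L/(kA) = 0.0042/(228×5.53) = 3.331×10^-6 K/W
R_perlite board = L/(kA) = 0.175/(0.0593×5.53) = 0.5337 K/W
R_copper = L/(kA) = 0.003/(389×5.53) = 1.395×10^-6 K/W
R_outer film = 1/(h_o·A) = 1/(23.9×5.53) = 0.007566 K/W
R_total = 0.5575 K/W
Q = ΔT / R_total = 203 / 0.5575

Q ≈ 364 W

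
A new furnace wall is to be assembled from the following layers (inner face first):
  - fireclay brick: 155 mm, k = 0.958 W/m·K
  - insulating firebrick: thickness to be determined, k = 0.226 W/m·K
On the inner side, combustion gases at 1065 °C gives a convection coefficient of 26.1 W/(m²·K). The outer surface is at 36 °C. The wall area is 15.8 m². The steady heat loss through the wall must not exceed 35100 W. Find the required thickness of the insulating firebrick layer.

L ≈ 59.5 mm

Using the resistance-network approach (series):
R_inner film = 1/(h_i·A) = 1/(26.1×15.8) = 0.002425 K/W
R_fireclay brick = L/(kA) = 0.155/(0.958×15.8) = 0.01024 K/W
Sum of the known resistances R_other = 0.01267 K/W
Required total resistance R_tot = ΔT/Q_allow = 1029/35100 = 0.02932 K/W
R_insulating firebrick = R_tot − R_other = 0.01665 K/W
L = R·k·A = 0.01665×0.226×15.8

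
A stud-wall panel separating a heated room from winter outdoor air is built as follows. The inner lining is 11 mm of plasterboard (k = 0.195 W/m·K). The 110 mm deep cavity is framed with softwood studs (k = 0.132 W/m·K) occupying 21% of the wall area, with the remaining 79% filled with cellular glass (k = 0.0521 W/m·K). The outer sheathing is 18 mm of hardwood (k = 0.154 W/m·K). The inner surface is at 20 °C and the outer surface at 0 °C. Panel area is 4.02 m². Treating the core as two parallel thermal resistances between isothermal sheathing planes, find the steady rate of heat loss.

Q ≈ 45.4 W

Sheathing layers in series; stud and cavity paths in parallel between them.
R_inner = 0.011/(0.195×4.02) = 0.01403 K/W
R_stud  = 0.11/(0.132×0.21×4.02) = 0.9871 K/W
R_cav   = 0.11/(0.0521×0.79×4.02) = 0.6648 K/W
1/R_core = 1/R_stud + 1/R_cav → R_core = 0.3973 K/W
R_outer = 0.018/(0.154×4.02) = 0.02908 K/W
R_total = 0.4404 K/W
Q = ΔT/R_total = 20/0.4404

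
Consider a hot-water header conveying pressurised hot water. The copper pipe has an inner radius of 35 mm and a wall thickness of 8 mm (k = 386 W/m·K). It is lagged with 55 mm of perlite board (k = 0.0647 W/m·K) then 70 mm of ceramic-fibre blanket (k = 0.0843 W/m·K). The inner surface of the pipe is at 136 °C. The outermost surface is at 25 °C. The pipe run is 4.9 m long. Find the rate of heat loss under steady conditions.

Q ≈ 179 W

Radial resistances (cylindrical: R_cond = ln(r_o/r_i)/(2πkL), R_conv = 1/(h·2πrL)):
R_copper pipe wall = ln(43/35)/(2π×386×4.9) = 1.732×10^-5 K/W
R_perlite board = ln(98/43)/(2π×0.0647×4.9) = 0.4135 K/W
R_ceramic-fibre blanket = ln(168/98)/(2π×0.0843×4.9) = 0.2077 K/W
R_total = 0.6212 K/W
Q = ΔT/R_total = 111/0.6212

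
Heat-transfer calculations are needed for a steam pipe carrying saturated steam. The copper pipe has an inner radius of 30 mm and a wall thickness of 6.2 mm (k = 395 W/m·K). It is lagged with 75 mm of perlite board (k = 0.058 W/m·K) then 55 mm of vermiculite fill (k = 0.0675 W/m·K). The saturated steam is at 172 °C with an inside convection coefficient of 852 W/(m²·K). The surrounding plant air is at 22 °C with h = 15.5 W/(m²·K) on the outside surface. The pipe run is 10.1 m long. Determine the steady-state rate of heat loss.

Q ≈ 370 W

For a radial system each layer contributes R = ln(r_out/r_in)/(2πkL); films add R = 1/(hA).
R_inner film = 1/(h_i·2πr₁L) = 1/(852×2π×0.03×10.1) = 6.165×10^-4 K/W
R_copper pipe wall = ln(36.2/30)/(2π×395×10.1) = 7.494×10^-6 K/W
R_perlite board = ln(111.2/36.2)/(2π×0.058×10.1) = 0.3049 K/W
R_vermiculite fill = ln(166.2/111.2)/(2π×0.0675×10.1) = 0.09381 K/W
R_outer film = 1/(h_o·2πr_oL) = 1/(15.5×2π×0.1662×10.1) = 0.006117 K/W
R_total = 0.4055 K/W
Q = ΔT/R_total = 150/0.4055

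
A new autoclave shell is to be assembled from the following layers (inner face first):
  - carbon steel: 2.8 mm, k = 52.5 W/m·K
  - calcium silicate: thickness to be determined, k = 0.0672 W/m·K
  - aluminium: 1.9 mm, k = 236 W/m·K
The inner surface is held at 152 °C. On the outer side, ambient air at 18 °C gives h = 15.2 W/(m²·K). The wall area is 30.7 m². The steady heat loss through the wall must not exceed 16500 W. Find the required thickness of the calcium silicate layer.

L ≈ 12.3 mm

Model the wall as resistances in series:
R_carbon steel = L/(kA) = 0.0028/(52.5×30.7) = 1.737×10^-6 K/W
R_aluminium = L/(kA) = 0.0019/(236×30.7) = 2.622×10^-7 K/W
R_outer film = 1/(h_o·A) = 1/(15.2×30.7) = 0.002143 K/W
Sum of the known resistances R_other = 0.002145 K/W
Required total resistance R_tot = ΔT/Q_allow = 134/16500 = 0.008121 K/W
R_calcium silicate = R_tot − R_other = 0.005976 K/W
L = R·k·A = 0.005976×0.0672×30.7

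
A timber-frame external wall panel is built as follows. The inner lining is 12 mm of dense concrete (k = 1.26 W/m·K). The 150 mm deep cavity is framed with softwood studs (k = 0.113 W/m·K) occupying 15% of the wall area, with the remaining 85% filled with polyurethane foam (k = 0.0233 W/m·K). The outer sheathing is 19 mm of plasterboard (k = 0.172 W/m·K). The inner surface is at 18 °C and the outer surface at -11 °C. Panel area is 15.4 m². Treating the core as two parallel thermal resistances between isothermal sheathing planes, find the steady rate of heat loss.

Sheathing layers in series; stud and cavity paths in parallel between them.
R_inner = 0.012/(1.26×15.4) = 6.184×10^-4 K/W
R_stud  = 0.15/(0.113×0.15×15.4) = 0.5746 K/W
R_cav   = 0.15/(0.0233×0.85×15.4) = 0.4918 K/W
1/R_core = 1/R_stud + 1/R_cav → R_core = 0.265 K/W
R_outer = 0.019/(0.172×15.4) = 0.007173 K/W
R_total = 0.2728 K/W
Q = ΔT/R_total = 29/0.2728

Q ≈ 106 W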